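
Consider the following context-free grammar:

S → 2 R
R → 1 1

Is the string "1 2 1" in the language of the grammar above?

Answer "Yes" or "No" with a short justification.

No - no valid derivation exists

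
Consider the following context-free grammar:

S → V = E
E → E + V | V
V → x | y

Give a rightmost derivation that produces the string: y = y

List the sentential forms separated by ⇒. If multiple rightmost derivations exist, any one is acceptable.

S ⇒ V = E ⇒ V = V ⇒ V = y ⇒ y = y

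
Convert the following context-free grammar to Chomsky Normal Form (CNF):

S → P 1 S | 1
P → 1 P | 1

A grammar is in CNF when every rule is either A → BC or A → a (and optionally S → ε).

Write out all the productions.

T1 → 1; S → 1; P → 1; S → P X0; X0 → T1 S; P → T1 P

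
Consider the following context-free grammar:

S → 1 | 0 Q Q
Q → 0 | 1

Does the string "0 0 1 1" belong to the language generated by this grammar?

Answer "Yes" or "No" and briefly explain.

No - no valid derivation exists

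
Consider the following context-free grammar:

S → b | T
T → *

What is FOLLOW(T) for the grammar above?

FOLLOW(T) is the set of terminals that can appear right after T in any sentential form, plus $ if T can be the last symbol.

We compute FOLLOW(T) using the standard algorithm.
FOLLOW(S) starts with {$}.
FIRST(S) = {*, b}
FIRST(T) = {*}
FOLLOW(S) = {$}
FOLLOW(T) = {$}
Therefore, FOLLOW(T) = {$}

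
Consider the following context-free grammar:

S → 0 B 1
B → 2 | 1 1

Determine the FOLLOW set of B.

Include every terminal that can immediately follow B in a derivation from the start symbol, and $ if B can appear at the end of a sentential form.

We compute FOLLOW(B) using the standard algorithm.
FOLLOW(S) starts with {$}.
FIRST(B) = {1, 2}
FIRST(S) = {0}
FOLLOW(B) = {1}
FOLLOW(S) = {$}
Therefore, FOLLOW(B) = {1}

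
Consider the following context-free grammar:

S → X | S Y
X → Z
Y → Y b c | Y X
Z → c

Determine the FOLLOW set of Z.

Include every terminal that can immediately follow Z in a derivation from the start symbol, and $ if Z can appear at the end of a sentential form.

We compute FOLLOW(Z) using the standard algorithm.
FOLLOW(S) starts with {$}.
FIRST(S) = {c}
FIRST(X) = {c}
FIRST(Y) = {}
FIRST(Z) = {c}
FOLLOW(S) = {$}
FOLLOW(X) = {$, b, c}
FOLLOW(Y) = {$, b, c}
FOLLOW(Z) = {$, b, c}
Therefore, FOLLOW(Z) = {$, b, c}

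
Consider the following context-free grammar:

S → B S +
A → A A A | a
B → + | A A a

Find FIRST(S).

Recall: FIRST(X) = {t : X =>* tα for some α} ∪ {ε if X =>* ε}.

We compute FIRST(S) using the standard algorithm.
FIRST(A) = {a}
FIRST(B) = {+, a}
FIRST(S) = {+, a}
Therefore, FIRST(S) = {+, a}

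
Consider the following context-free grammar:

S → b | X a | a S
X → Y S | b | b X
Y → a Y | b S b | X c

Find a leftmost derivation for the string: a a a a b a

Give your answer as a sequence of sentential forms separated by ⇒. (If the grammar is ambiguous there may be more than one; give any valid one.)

S ⇒ a S ⇒ a a S ⇒ a a a S ⇒ a a a a S ⇒ a a a a X a ⇒ a a a a b a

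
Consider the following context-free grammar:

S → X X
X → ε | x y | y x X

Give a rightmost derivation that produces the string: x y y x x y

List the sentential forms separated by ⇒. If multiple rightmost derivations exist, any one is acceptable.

S ⇒ X X ⇒ X y x X ⇒ X y x x y ⇒ x y y x x y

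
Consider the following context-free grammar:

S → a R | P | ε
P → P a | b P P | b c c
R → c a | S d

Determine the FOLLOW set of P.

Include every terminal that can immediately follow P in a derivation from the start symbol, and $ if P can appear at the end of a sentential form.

We compute FOLLOW(P) using the standard algorithm.
FOLLOW(S) starts with {$}.
FIRST(P) = {b}
FIRST(R) = {a, b, c, d}
FIRST(S) = {a, b, ε}
FOLLOW(P) = {$, a, b, d}
FOLLOW(R) = {$, d}
FOLLOW(S) = {$, d}
Therefore, FOLLOW(P) = {$, a, b, d}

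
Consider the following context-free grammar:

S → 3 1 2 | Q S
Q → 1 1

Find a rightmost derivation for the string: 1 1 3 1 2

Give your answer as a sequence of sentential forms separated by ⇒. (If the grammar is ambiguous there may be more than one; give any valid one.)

S ⇒ Q S ⇒ Q 3 1 2 ⇒ 1 1 3 1 2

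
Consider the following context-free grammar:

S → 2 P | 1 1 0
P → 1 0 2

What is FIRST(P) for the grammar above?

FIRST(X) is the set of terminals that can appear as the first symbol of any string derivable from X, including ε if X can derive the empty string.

We compute FIRST(P) using the standard algorithm.
FIRST(P) = {1}
FIRST(S) = {1, 2}
Therefore, FIRST(P) = {1}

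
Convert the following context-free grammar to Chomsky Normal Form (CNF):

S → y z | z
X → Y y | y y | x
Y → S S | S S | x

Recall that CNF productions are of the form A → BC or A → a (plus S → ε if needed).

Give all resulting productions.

TY → y; TZ → z; S → z; X → x; Y → x; S → TY TZ; X → Y TY; X → TY TY; Y → S S; Y → S S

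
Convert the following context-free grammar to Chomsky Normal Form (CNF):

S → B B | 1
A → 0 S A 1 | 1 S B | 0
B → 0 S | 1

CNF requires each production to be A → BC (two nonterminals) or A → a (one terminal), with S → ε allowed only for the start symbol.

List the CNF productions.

S → 1; T0 → 0; T1 → 1; A → 0; B → 1; S → B B; A → T0 X0; X0 → S X1; X1 → A T1; A → T1 X2; X2 → S B; B → T0 S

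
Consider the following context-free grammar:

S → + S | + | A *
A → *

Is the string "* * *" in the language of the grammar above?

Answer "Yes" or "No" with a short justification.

No - no valid derivation exists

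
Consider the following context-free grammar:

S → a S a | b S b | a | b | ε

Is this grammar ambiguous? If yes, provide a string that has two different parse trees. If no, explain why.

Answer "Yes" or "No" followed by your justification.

No - the grammar is unambiguous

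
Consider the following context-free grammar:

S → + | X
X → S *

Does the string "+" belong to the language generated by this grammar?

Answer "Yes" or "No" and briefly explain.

Yes - a valid derivation exists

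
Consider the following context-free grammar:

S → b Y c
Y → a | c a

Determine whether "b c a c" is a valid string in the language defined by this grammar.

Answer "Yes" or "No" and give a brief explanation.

Yes - a valid derivation exists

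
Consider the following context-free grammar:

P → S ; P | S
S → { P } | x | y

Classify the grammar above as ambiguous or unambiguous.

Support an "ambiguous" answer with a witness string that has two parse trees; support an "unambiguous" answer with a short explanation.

Unambiguous - every string in the language has a unique parse tree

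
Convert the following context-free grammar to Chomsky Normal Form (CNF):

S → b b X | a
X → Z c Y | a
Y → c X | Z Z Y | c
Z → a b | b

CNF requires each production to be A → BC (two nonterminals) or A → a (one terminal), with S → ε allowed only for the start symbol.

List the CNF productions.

TB → b; S → a; TC → c; X → a; Y → c; TA → a; Z → b; S → TB X0; X0 → TB X; X → Z X1; X1 → TC Y; Y → TC X; Y → Z X2; X2 → Z Y; Z → TA TB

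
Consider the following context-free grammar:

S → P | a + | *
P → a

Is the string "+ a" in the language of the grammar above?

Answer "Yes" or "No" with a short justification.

No - no valid derivation exists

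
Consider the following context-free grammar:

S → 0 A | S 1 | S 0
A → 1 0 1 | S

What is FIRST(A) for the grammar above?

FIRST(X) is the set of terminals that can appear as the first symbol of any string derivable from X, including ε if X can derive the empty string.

We compute FIRST(A) using the standard algorithm.
FIRST(A) = {0, 1}
FIRST(S) = {0}
Therefore, FIRST(A) = {0, 1}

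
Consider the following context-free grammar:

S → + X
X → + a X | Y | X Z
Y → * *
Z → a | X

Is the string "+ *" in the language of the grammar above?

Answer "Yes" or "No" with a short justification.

No - no valid derivation exists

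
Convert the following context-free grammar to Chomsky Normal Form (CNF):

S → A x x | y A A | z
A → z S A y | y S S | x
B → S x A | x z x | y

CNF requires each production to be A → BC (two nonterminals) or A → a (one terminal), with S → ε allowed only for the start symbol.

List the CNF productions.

TX → x; TY → y; S → z; TZ → z; A → x; B → y; S → A X0; X0 → TX TX; S → TY X1; X1 → A A; A → TZ X2; X2 → S X3; X3 → A TY; A → TY X4; X4 → S S; B → S X5; X5 → TX A; B → TX X6; X6 → TZ TX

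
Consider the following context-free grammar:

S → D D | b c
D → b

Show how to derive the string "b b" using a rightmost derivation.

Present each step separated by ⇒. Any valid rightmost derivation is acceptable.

S ⇒ D D ⇒ D b ⇒ b b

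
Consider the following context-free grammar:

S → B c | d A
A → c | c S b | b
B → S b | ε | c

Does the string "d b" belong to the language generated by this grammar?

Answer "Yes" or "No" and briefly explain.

Yes - a valid derivation exists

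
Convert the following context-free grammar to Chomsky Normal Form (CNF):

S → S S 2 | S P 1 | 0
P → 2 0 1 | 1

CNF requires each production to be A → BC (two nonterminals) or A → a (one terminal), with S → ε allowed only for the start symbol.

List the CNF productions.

T2 → 2; T1 → 1; S → 0; T0 → 0; P → 1; S → S X0; X0 → S T2; S → S X1; X1 → P T1; P → T2 X2; X2 → T0 T1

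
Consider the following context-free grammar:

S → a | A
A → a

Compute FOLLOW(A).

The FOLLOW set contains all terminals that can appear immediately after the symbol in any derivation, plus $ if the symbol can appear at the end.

We compute FOLLOW(A) using the standard algorithm.
FOLLOW(S) starts with {$}.
FIRST(A) = {a}
FIRST(S) = {a}
FOLLOW(A) = {$}
FOLLOW(S) = {$}
Therefore, FOLLOW(A) = {$}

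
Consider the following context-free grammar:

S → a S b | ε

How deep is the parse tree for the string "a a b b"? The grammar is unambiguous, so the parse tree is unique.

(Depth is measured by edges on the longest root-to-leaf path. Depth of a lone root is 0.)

3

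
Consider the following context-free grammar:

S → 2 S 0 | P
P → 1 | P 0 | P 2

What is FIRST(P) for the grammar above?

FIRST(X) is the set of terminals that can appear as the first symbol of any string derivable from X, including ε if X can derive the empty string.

We compute FIRST(P) using the standard algorithm.
FIRST(P) = {1}
FIRST(S) = {1, 2}
Therefore, FIRST(P) = {1}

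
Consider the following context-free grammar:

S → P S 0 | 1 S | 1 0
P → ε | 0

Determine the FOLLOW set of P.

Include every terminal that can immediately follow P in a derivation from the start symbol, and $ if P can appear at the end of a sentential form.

We compute FOLLOW(P) using the standard algorithm.
FOLLOW(S) starts with {$}.
FIRST(P) = {0, ε}
FIRST(S) = {0, 1}
FOLLOW(P) = {0, 1}
FOLLOW(S) = {$, 0}
Therefore, FOLLOW(P) = {0, 1}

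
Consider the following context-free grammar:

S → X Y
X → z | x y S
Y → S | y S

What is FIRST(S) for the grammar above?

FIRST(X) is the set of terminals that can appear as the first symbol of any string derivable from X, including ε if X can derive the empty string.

We compute FIRST(S) using the standard algorithm.
FIRST(S) = {x, z}
FIRST(X) = {x, z}
FIRST(Y) = {x, y, z}
Therefore, FIRST(S) = {x, z}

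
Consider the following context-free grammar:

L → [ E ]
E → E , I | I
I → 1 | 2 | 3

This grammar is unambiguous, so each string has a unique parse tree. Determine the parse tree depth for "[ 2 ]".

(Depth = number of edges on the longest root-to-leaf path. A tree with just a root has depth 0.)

3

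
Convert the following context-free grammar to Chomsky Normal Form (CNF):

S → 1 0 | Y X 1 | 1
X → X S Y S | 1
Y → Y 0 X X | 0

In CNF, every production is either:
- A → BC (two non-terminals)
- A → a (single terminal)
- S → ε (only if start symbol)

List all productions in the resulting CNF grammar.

T1 → 1; T0 → 0; S → 1; X → 1; Y → 0; S → T1 T0; S → Y X0; X0 → X T1; X → X X1; X1 → S X2; X2 → Y S; Y → Y X3; X3 → T0 X4; X4 → X X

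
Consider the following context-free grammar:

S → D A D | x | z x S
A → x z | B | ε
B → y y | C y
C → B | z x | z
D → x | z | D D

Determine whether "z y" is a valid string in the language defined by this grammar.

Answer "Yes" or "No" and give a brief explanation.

No - no valid derivation exists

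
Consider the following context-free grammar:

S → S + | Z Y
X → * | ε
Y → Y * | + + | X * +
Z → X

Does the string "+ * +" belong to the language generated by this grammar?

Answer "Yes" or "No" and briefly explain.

No - no valid derivation exists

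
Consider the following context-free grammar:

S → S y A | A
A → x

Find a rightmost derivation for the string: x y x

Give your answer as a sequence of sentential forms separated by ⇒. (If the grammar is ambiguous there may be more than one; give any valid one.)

S ⇒ S y A ⇒ S y x ⇒ A y x ⇒ x y x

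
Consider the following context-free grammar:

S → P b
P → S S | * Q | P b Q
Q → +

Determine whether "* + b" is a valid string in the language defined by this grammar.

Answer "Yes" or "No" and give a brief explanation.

Yes - a valid derivation exists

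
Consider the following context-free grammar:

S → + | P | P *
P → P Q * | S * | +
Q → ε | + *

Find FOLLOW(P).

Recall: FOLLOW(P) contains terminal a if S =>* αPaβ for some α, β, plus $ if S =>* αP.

We compute FOLLOW(P) using the standard algorithm.
FOLLOW(S) starts with {$}.
FIRST(P) = {+}
FIRST(Q) = {+, ε}
FIRST(S) = {+}
FOLLOW(P) = {$, *, +}
FOLLOW(Q) = {*}
FOLLOW(S) = {$, *}
Therefore, FOLLOW(P) = {$, *, +}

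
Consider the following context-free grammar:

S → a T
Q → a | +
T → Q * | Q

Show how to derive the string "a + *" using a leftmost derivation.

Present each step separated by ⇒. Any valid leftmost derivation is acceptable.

S ⇒ a T ⇒ a Q * ⇒ a + *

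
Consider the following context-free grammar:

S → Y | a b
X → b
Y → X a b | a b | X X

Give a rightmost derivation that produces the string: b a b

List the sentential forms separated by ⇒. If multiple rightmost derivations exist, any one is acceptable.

S ⇒ Y ⇒ X a b ⇒ b a b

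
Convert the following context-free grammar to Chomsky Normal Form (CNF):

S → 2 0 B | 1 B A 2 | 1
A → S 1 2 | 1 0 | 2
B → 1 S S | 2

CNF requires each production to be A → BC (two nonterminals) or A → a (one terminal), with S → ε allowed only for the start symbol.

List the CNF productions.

T2 → 2; T0 → 0; T1 → 1; S → 1; A → 2; B → 2; S → T2 X0; X0 → T0 B; S → T1 X1; X1 → B X2; X2 → A T2; A → S X3; X3 → T1 T2; A → T1 T0; B → T1 X4; X4 → S S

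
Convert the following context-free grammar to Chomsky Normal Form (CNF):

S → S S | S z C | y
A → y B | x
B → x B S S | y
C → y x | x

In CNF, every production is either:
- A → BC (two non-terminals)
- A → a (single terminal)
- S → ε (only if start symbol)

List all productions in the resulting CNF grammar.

TZ → z; S → y; TY → y; A → x; TX → x; B → y; C → x; S → S S; S → S X0; X0 → TZ C; A → TY B; B → TX X1; X1 → B X2; X2 → S S; C → TY TX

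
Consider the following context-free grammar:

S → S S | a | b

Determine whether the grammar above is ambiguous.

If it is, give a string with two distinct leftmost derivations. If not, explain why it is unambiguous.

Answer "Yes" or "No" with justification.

Yes - the string 'b a a a b' has two distinct leftmost derivations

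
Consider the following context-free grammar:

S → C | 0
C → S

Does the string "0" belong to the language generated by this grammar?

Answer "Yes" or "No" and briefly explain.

Yes - a valid derivation exists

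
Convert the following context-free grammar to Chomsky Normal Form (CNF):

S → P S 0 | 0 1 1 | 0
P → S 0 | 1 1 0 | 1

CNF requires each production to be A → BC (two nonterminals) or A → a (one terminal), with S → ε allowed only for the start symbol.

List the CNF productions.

T0 → 0; T1 → 1; S → 0; P → 1; S → P X0; X0 → S T0; S → T0 X1; X1 → T1 T1; P → S T0; P → T1 X2; X2 → T1 T0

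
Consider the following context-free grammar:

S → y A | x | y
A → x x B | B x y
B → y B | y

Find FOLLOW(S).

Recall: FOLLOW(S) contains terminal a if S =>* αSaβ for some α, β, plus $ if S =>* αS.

We compute FOLLOW(S) using the standard algorithm.
FOLLOW(S) starts with {$}.
FIRST(A) = {x, y}
FIRST(B) = {y}
FIRST(S) = {x, y}
FOLLOW(A) = {$}
FOLLOW(B) = {$, x}
FOLLOW(S) = {$}
Therefore, FOLLOW(S) = {$}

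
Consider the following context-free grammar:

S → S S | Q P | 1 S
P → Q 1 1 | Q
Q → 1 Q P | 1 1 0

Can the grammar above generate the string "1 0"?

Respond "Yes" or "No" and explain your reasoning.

No - no valid derivation exists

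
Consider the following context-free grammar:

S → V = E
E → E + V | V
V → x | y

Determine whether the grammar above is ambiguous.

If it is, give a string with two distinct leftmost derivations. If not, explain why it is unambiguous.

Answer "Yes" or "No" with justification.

No - the grammar is unambiguous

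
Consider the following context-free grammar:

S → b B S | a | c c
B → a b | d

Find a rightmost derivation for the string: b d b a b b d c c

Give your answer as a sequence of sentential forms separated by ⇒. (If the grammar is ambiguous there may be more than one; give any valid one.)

S ⇒ b B S ⇒ b B b B S ⇒ b B b B b B S ⇒ b B b B b B c c ⇒ b B b B b d c c ⇒ b B b a b b d c c ⇒ b d b a b b d c c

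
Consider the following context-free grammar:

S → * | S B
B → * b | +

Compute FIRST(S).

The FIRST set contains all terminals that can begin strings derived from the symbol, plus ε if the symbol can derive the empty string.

We compute FIRST(S) using the standard algorithm.
FIRST(B) = {*, +}
FIRST(S) = {*}
Therefore, FIRST(S) = {*}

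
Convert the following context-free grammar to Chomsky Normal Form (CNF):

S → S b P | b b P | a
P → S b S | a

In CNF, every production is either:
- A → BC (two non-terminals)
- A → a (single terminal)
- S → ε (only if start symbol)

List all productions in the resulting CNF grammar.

TB → b; S → a; P → a; S → S X0; X0 → TB P; S → TB X1; X1 → TB P; P → S X2; X2 → TB S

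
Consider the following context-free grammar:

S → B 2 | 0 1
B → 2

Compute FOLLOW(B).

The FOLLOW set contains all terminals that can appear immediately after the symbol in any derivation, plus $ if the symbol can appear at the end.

We compute FOLLOW(B) using the standard algorithm.
FOLLOW(S) starts with {$}.
FIRST(B) = {2}
FIRST(S) = {0, 2}
FOLLOW(B) = {2}
FOLLOW(S) = {$}
Therefore, FOLLOW(B) = {2}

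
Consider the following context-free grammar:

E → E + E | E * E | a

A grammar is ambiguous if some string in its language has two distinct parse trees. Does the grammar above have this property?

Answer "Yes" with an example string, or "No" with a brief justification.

Yes - the string 'a + a + a + a + a' has two distinct parse trees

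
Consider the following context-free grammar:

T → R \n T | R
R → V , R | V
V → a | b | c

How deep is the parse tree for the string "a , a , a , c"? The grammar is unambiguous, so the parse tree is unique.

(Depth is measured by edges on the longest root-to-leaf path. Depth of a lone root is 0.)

6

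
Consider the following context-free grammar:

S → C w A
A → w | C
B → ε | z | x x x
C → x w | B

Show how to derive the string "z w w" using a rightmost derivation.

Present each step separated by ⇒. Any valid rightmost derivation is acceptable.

S ⇒ C w A ⇒ C w w ⇒ B w w ⇒ z w w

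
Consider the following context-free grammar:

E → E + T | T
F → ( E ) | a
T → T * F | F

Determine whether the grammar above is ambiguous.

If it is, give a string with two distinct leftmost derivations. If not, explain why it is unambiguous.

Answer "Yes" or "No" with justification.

No - the grammar is unambiguous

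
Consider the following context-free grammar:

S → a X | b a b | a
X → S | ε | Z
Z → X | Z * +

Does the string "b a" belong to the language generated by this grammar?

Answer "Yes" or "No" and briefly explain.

No - no valid derivation exists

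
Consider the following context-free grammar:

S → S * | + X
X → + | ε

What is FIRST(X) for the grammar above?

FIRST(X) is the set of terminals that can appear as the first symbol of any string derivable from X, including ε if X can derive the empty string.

We compute FIRST(X) using the standard algorithm.
FIRST(S) = {+}
FIRST(X) = {+, ε}
Therefore, FIRST(X) = {+, ε}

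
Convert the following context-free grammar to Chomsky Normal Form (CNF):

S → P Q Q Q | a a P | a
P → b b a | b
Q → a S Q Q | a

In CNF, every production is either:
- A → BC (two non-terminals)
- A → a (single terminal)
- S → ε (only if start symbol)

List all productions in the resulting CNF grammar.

TA → a; S → a; TB → b; P → b; Q → a; S → P X0; X0 → Q X1; X1 → Q Q; S → TA X2; X2 → TA P; P → TB X3; X3 → TB TA; Q → TA X4; X4 → S X5; X5 → Q Q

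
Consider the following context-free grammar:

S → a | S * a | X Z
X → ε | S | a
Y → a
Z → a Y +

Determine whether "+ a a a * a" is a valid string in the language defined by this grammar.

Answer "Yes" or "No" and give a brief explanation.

No - no valid derivation exists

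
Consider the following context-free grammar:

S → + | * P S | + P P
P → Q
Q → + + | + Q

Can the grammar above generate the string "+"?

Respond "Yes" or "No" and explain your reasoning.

Yes - a valid derivation exists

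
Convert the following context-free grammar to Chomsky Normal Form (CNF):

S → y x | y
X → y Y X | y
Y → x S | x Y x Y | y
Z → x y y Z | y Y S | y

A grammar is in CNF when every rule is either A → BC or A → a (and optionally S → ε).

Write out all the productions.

TY → y; TX → x; S → y; X → y; Y → y; Z → y; S → TY TX; X → TY X0; X0 → Y X; Y → TX S; Y → TX X1; X1 → Y X2; X2 → TX Y; Z → TX X3; X3 → TY X4; X4 → TY Z; Z → TY X5; X5 → Y S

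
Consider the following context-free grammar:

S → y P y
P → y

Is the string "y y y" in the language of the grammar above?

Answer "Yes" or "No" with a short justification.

Yes - a valid derivation exists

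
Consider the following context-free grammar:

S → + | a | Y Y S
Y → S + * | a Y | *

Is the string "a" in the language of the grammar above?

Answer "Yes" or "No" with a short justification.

Yes - a valid derivation exists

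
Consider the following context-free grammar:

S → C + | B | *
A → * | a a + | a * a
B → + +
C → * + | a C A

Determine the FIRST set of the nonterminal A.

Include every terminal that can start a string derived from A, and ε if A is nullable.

We compute FIRST(A) using the standard algorithm.
FIRST(A) = {*, a}
FIRST(B) = {+}
FIRST(C) = {*, a}
FIRST(S) = {*, +, a}
Therefore, FIRST(A) = {*, a}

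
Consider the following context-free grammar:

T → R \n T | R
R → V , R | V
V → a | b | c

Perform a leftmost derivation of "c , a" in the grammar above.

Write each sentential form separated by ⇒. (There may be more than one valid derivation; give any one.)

T ⇒ R ⇒ V , R ⇒ c , R ⇒ c , V ⇒ c , a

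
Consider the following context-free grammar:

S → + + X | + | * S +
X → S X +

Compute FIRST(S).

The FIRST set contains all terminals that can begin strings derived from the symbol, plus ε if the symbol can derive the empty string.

We compute FIRST(S) using the standard algorithm.
FIRST(S) = {*, +}
FIRST(X) = {*, +}
Therefore, FIRST(S) = {*, +}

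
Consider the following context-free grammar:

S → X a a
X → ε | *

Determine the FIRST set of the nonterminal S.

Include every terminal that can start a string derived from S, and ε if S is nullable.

We compute FIRST(S) using the standard algorithm.
FIRST(S) = {*, a}
FIRST(X) = {*, ε}
Therefore, FIRST(S) = {*, a}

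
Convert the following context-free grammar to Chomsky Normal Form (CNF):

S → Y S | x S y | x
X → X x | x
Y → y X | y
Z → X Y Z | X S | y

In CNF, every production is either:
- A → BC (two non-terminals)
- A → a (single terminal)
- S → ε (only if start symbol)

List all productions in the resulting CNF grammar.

TX → x; TY → y; S → x; X → x; Y → y; Z → y; S → Y S; S → TX X0; X0 → S TY; X → X TX; Y → TY X; Z → X X1; X1 → Y Z; Z → X S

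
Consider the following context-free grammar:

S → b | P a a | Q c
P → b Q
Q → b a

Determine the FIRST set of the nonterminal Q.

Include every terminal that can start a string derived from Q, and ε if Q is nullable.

We compute FIRST(Q) using the standard algorithm.
FIRST(P) = {b}
FIRST(Q) = {b}
FIRST(S) = {b}
Therefore, FIRST(Q) = {b}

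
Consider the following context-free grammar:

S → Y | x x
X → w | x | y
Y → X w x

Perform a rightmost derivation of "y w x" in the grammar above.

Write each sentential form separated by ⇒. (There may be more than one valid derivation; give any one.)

S ⇒ Y ⇒ X w x ⇒ y w x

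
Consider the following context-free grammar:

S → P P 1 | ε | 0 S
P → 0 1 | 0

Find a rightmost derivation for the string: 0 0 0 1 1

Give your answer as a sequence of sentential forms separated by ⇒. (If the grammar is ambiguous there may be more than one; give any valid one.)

S ⇒ 0 S ⇒ 0 P P 1 ⇒ 0 P 0 1 1 ⇒ 0 0 0 1 1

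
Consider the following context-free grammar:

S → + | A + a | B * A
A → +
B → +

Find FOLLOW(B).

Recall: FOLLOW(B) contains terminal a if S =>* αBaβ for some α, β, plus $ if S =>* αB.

We compute FOLLOW(B) using the standard algorithm.
FOLLOW(S) starts with {$}.
FIRST(A) = {+}
FIRST(B) = {+}
FIRST(S) = {+}
FOLLOW(A) = {$, +}
FOLLOW(B) = {*}
FOLLOW(S) = {$}
Therefore, FOLLOW(B) = {*}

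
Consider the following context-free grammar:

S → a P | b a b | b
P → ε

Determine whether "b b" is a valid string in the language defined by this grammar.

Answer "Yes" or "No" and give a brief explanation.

No - no valid derivation exists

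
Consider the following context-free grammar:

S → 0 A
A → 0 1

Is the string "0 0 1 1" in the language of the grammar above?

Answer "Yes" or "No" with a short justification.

No - no valid derivation exists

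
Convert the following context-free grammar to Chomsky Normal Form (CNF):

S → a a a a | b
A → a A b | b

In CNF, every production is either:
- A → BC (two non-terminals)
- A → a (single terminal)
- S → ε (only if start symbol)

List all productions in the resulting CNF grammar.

TA → a; S → b; TB → b; A → b; S → TA X0; X0 → TA X1; X1 → TA TA; A → TA X2; X2 → A TB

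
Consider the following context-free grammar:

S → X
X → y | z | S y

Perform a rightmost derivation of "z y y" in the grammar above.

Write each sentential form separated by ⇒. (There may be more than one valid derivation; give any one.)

S ⇒ X ⇒ S y ⇒ X y ⇒ S y y ⇒ X y y ⇒ z y y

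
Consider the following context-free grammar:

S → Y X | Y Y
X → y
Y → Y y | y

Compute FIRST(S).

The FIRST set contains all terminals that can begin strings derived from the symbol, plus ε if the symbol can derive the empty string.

We compute FIRST(S) using the standard algorithm.
FIRST(S) = {y}
FIRST(X) = {y}
FIRST(Y) = {y}
Therefore, FIRST(S) = {y}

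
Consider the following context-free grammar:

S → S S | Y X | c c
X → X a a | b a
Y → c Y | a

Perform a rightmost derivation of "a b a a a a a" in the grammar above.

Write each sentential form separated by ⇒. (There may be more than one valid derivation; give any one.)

S ⇒ Y X ⇒ Y X a a ⇒ Y X a a a a ⇒ Y b a a a a a ⇒ a b a a a a a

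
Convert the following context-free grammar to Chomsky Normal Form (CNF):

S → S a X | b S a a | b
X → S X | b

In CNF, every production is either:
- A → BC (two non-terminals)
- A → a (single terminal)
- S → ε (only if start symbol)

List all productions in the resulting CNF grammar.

TA → a; TB → b; S → b; X → b; S → S X0; X0 → TA X; S → TB X1; X1 → S X2; X2 → TA TA; X → S X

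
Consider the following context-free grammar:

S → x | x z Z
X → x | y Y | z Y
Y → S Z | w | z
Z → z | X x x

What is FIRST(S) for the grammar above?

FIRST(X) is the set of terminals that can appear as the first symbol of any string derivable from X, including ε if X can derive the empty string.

We compute FIRST(S) using the standard algorithm.
FIRST(S) = {x}
FIRST(X) = {x, y, z}
FIRST(Y) = {w, x, z}
FIRST(Z) = {x, y, z}
Therefore, FIRST(S) = {x}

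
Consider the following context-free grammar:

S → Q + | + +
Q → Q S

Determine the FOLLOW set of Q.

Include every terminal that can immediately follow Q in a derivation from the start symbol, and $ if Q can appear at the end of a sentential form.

We compute FOLLOW(Q) using the standard algorithm.
FOLLOW(S) starts with {$}.
FIRST(Q) = {}
FIRST(S) = {+}
FOLLOW(Q) = {+}
FOLLOW(S) = {$, +}
Therefore, FOLLOW(Q) = {+}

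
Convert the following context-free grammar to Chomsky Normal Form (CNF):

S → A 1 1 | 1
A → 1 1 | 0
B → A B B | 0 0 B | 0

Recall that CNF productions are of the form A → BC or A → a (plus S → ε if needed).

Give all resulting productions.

T1 → 1; S → 1; A → 0; T0 → 0; B → 0; S → A X0; X0 → T1 T1; A → T1 T1; B → A X1; X1 → B B; B → T0 X2; X2 → T0 B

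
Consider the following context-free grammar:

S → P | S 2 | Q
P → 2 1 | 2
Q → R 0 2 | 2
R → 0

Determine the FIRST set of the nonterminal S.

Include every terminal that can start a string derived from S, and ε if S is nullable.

We compute FIRST(S) using the standard algorithm.
FIRST(P) = {2}
FIRST(Q) = {0, 2}
FIRST(R) = {0}
FIRST(S) = {0, 2}
Therefore, FIRST(S) = {0, 2}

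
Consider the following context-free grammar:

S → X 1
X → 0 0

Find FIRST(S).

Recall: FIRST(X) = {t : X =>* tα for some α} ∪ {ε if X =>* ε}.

We compute FIRST(S) using the standard algorithm.
FIRST(S) = {0}
FIRST(X) = {0}
Therefore, FIRST(S) = {0}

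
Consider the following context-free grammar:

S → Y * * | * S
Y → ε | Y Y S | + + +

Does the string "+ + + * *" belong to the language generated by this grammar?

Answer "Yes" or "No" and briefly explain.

Yes - a valid derivation exists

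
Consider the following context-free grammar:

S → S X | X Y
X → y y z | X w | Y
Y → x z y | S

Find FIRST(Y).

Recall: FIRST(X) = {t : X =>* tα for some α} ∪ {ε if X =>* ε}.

We compute FIRST(Y) using the standard algorithm.
FIRST(S) = {x, y}
FIRST(X) = {x, y}
FIRST(Y) = {x, y}
Therefore, FIRST(Y) = {x, y}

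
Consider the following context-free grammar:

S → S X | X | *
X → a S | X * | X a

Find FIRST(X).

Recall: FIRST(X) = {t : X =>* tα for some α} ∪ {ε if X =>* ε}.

We compute FIRST(X) using the standard algorithm.
FIRST(S) = {*, a}
FIRST(X) = {a}
Therefore, FIRST(X) = {a}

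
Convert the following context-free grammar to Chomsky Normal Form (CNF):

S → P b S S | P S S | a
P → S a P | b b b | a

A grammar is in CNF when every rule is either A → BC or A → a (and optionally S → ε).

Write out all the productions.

TB → b; S → a; TA → a; P → a; S → P X0; X0 → TB X1; X1 → S S; S → P X2; X2 → S S; P → S X3; X3 → TA P; P → TB X4; X4 → TB TB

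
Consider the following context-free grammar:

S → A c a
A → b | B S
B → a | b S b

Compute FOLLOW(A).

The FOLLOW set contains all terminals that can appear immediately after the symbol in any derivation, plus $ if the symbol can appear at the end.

We compute FOLLOW(A) using the standard algorithm.
FOLLOW(S) starts with {$}.
FIRST(A) = {a, b}
FIRST(B) = {a, b}
FIRST(S) = {a, b}
FOLLOW(A) = {c}
FOLLOW(B) = {a, b}
FOLLOW(S) = {$, b, c}
Therefore, FOLLOW(A) = {c}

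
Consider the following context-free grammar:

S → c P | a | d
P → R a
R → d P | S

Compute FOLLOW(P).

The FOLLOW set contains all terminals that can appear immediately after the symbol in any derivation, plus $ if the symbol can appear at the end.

We compute FOLLOW(P) using the standard algorithm.
FOLLOW(S) starts with {$}.
FIRST(P) = {a, c, d}
FIRST(R) = {a, c, d}
FIRST(S) = {a, c, d}
FOLLOW(P) = {$, a}
FOLLOW(R) = {a}
FOLLOW(S) = {$, a}
Therefore, FOLLOW(P) = {$, a}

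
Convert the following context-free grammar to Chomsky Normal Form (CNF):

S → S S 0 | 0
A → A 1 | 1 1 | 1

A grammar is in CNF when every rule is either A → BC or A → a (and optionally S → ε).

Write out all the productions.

T0 → 0; S → 0; T1 → 1; A → 1; S → S X0; X0 → S T0; A → A T1; A → T1 T1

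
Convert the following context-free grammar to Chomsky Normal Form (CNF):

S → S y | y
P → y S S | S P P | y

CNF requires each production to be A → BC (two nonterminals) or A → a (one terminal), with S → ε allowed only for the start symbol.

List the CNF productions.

TY → y; S → y; P → y; S → S TY; P → TY X0; X0 → S S; P → S X1; X1 → P P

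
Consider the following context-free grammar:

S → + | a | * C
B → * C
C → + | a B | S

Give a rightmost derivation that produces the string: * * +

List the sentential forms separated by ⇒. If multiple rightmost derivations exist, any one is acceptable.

S ⇒ * C ⇒ * S ⇒ * * C ⇒ * * +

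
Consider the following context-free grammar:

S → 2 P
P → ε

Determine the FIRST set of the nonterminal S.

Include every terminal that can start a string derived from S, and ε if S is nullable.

We compute FIRST(S) using the standard algorithm.
FIRST(P) = {ε}
FIRST(S) = {2}
Therefore, FIRST(S) = {2}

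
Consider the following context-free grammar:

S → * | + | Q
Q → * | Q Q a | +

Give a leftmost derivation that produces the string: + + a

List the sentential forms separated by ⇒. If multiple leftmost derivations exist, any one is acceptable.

S ⇒ Q ⇒ Q Q a ⇒ + Q a ⇒ + + a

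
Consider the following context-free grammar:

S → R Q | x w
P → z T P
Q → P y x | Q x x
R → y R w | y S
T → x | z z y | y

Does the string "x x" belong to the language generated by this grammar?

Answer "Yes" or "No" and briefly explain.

No - no valid derivation exists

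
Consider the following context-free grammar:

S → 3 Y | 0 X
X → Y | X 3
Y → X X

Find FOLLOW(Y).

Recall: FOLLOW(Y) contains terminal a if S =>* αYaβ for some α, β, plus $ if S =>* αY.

We compute FOLLOW(Y) using the standard algorithm.
FOLLOW(S) starts with {$}.
FIRST(S) = {0, 3}
FIRST(X) = {}
FIRST(Y) = {}
FOLLOW(S) = {$}
FOLLOW(X) = {$, 3}
FOLLOW(Y) = {$, 3}
Therefore, FOLLOW(Y) = {$, 3}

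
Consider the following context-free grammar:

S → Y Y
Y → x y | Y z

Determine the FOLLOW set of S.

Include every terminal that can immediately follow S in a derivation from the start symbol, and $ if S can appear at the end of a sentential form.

We compute FOLLOW(S) using the standard algorithm.
FOLLOW(S) starts with {$}.
FIRST(S) = {x}
FIRST(Y) = {x}
FOLLOW(S) = {$}
FOLLOW(Y) = {$, x, z}
Therefore, FOLLOW(S) = {$}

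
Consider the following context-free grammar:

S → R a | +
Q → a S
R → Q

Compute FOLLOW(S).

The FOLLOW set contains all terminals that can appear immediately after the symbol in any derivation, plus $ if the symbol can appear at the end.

We compute FOLLOW(S) using the standard algorithm.
FOLLOW(S) starts with {$}.
FIRST(Q) = {a}
FIRST(R) = {a}
FIRST(S) = {+, a}
FOLLOW(Q) = {a}
FOLLOW(R) = {a}
FOLLOW(S) = {$, a}
Therefore, FOLLOW(S) = {$, a}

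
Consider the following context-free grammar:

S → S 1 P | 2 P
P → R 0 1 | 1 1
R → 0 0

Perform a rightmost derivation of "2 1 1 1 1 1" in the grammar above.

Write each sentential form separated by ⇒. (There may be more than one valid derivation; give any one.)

S ⇒ S 1 P ⇒ S 1 1 1 ⇒ 2 P 1 1 1 ⇒ 2 1 1 1 1 1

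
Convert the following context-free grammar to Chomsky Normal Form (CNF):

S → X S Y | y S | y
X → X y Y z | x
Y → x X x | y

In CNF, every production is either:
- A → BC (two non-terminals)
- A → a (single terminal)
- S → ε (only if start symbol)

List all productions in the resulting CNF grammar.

TY → y; S → y; TZ → z; X → x; TX → x; Y → y; S → X X0; X0 → S Y; S → TY S; X → X X1; X1 → TY X2; X2 → Y TZ; Y → TX X3; X3 → X TX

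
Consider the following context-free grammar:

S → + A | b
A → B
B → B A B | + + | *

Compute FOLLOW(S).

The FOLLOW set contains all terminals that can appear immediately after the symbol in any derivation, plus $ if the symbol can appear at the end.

We compute FOLLOW(S) using the standard algorithm.
FOLLOW(S) starts with {$}.
FIRST(A) = {*, +}
FIRST(B) = {*, +}
FIRST(S) = {+, b}
FOLLOW(A) = {$, *, +}
FOLLOW(B) = {$, *, +}
FOLLOW(S) = {$}
Therefore, FOLLOW(S) = {$}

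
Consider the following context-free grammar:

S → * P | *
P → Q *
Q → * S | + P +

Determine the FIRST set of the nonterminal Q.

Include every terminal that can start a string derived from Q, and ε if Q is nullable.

We compute FIRST(Q) using the standard algorithm.
FIRST(P) = {*, +}
FIRST(Q) = {*, +}
FIRST(S) = {*}
Therefore, FIRST(Q) = {*, +}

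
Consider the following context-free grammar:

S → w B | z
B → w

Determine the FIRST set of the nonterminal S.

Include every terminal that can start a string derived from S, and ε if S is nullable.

We compute FIRST(S) using the standard algorithm.
FIRST(B) = {w}
FIRST(S) = {w, z}
Therefore, FIRST(S) = {w, z}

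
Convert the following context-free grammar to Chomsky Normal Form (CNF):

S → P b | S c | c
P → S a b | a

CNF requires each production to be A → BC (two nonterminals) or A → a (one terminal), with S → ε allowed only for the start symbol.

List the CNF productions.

TB → b; TC → c; S → c; TA → a; P → a; S → P TB; S → S TC; P → S X0; X0 → TA TB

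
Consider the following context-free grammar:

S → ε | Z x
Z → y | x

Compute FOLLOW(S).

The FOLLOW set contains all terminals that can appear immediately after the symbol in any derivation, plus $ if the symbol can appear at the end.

We compute FOLLOW(S) using the standard algorithm.
FOLLOW(S) starts with {$}.
FIRST(S) = {x, y, ε}
FIRST(Z) = {x, y}
FOLLOW(S) = {$}
FOLLOW(Z) = {x}
Therefore, FOLLOW(S) = {$}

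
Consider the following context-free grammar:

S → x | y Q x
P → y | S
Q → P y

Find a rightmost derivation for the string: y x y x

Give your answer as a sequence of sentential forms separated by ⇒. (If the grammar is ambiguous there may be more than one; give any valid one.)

S ⇒ y Q x ⇒ y P y x ⇒ y S y x ⇒ y x y x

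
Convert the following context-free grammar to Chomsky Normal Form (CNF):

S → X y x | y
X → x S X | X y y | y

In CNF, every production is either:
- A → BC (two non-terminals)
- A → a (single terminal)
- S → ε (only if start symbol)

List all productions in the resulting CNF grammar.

TY → y; TX → x; S → y; X → y; S → X X0; X0 → TY TX; X → TX X1; X1 → S X; X → X X2; X2 → TY TY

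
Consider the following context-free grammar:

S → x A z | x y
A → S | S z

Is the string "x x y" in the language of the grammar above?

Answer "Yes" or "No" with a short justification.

No - no valid derivation exists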